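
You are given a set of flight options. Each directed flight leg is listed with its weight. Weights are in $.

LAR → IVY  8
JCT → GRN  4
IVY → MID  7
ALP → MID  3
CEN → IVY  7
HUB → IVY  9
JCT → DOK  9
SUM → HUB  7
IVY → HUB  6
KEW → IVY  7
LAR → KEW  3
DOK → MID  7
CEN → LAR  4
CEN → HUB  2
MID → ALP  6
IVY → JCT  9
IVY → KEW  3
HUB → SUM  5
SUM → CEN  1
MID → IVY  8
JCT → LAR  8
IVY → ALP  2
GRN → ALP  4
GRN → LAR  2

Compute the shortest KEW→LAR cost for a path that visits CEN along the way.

$23

Shortest KEW→CEN: KEW–IVY–HUB–SUM–CEN = 19
Shortest CEN→LAR: CEN–LAR = 4
Total via CEN: 19 + 4 = $23.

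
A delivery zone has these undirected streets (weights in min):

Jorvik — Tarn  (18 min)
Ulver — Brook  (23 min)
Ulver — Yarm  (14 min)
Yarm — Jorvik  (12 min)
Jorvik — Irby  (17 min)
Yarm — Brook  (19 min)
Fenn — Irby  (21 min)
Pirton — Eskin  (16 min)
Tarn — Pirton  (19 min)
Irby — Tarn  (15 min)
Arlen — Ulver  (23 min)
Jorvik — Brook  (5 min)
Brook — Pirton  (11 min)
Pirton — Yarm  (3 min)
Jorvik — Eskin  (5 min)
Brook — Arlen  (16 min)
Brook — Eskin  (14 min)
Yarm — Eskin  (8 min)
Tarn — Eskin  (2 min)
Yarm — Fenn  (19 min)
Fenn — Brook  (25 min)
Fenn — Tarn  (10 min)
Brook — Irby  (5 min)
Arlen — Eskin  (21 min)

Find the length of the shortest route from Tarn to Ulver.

24 min

Running Dijkstra from Tarn:
Tarn: 0
Eskin: 2  (via Tarn)
Jorvik: 7  (via Eskin)
Yarm: 10  (via Eskin)
Fenn: 10  (via Tarn)
Brook: 12  (via Jorvik)
Pirton: 13  (via Yarm)
Irby: 15  (via Tarn)
Arlen: 23  (via Eskin)
Ulver: 24  (via Yarm)
Shortest route: Tarn–Eskin–Yarm–Ulver = 24 min.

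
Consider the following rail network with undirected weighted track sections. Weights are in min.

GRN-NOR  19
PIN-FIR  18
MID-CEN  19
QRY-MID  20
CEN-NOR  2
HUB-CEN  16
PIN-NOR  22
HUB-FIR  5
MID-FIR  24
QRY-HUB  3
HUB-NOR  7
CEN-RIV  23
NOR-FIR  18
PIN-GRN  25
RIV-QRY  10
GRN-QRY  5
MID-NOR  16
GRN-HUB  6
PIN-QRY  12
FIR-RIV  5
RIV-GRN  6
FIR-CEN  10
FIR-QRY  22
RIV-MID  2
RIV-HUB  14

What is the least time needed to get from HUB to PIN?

15 min

Running Dijkstra from HUB:
HUB: 0
QRY: 3  (via HUB)
FIR: 5  (via HUB)
GRN: 6  (via HUB)
NOR: 7  (via HUB)
CEN: 9  (via NOR)
RIV: 10  (via FIR)
MID: 12  (via RIV)
PIN: 15  (via QRY)
Shortest route: HUB–QRY–PIN = 15 min.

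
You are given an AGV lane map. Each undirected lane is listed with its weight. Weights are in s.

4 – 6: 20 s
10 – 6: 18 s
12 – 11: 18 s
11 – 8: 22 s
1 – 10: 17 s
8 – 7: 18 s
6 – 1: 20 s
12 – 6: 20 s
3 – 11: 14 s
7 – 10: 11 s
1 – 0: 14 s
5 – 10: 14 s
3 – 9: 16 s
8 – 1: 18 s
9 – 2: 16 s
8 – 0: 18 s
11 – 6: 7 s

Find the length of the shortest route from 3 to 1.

41 s

Running Dijkstra from 3:
3: 0
11: 14  (via 3)
9: 16  (via 3)
6: 21  (via 11)
2: 32  (via 9)
12: 32  (via 11)
8: 36  (via 11)
10: 39  (via 6)
1: 41  (via 6)
Shortest route: 3 → 11 → 6 → 1 = 41 s.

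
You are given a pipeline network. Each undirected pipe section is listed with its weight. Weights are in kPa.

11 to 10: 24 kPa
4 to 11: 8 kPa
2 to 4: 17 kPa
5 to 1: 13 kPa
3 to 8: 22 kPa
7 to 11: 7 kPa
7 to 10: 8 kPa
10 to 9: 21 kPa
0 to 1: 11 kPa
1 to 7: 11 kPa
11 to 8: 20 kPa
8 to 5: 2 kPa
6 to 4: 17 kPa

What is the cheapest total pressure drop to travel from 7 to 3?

48 kPa

Candidate routes:
7 → 11 → 8 → 3: 7+20+22 = 49
7 → 1 → 5 → 8 → 3: 11+13+2+22 = 48
Cheapest is 7 → 1 → 5 → 8 → 3 at 48 kPa.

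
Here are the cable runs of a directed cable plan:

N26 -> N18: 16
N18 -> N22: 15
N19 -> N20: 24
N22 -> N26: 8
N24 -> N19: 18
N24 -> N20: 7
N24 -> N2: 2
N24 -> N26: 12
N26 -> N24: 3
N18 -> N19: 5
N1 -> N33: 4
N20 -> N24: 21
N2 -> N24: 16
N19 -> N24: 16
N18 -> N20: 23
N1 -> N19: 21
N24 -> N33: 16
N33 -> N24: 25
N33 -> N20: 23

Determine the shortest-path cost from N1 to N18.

57

Enumerating some paths:
N1–N19–N24–N26–N18: 21+16+12+16 = 65
N1–N33–N24–N26–N18: 4+25+12+16 = 57
Cheapest is N1–N33–N24–N26–N18 at 57.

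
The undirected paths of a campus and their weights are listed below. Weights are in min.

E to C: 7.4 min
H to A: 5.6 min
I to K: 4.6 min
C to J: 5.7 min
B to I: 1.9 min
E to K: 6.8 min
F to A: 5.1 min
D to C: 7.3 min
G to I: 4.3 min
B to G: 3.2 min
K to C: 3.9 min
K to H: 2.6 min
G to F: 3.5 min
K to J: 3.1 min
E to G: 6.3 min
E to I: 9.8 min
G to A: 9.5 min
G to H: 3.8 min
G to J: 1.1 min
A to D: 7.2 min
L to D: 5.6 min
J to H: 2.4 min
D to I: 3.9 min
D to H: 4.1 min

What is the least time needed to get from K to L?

Shortest distances from K:
K: 0
H: 2.6  (via K)
J: 3.1  (via K)
C: 3.9  (via K)
G: 4.2  (via J)
I: 4.6  (via K)
B: 6.5  (via I)
D: 6.7  (via H)
E: 6.8  (via K)
F: 7.7  (via G)
A: 8.2  (via H)
L: 12.3  (via D)
Shortest route: K–H–D–L = 12.3 min.

12.3 min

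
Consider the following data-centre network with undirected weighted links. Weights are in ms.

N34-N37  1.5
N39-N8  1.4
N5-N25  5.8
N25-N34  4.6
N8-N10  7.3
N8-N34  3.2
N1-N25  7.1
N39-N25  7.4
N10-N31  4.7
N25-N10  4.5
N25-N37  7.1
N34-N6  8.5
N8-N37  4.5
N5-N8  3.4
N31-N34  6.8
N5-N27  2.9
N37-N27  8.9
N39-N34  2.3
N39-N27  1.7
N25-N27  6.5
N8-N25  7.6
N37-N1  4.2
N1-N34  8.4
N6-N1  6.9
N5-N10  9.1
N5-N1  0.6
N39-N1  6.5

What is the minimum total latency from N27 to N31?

10.8 ms

Shortest distances from N27:
N27: 0
N39: 1.7  (via N27)
N5: 2.9  (via N27)
N8: 3.1  (via N39)
N1: 3.5  (via N5)
N34: 4  (via N39)
N37: 5.5  (via N34)
N25: 6.5  (via N27)
N6: 10.4  (via N1)
N10: 10.4  (via N8)
N31: 10.8  (via N34)
Shortest route: N27 → N39 → N34 → N31 = 10.8 ms.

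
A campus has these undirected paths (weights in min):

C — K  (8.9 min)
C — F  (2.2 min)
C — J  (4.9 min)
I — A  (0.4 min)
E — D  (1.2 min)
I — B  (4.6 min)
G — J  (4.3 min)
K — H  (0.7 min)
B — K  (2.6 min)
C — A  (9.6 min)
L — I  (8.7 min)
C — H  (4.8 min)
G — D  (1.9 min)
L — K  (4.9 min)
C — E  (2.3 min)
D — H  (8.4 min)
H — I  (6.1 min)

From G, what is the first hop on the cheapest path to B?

Compare a few routes:
G - D - E - C - H - K - B: 1.9+1.2+2.3+4.8+0.7+2.6 = 13.5
G - J - C - H - K - B: 4.3+4.9+4.8+0.7+2.6 = 17.3
G - D - E - C - K - B: 1.9+1.2+2.3+8.9+2.6 = 16.9
G - D - H - K - B: 1.9+8.4+0.7+2.6 = 13.6
Cheapest is G - D - E - C - H - K - B at 13.5 min.
So from G the first move is to D.

D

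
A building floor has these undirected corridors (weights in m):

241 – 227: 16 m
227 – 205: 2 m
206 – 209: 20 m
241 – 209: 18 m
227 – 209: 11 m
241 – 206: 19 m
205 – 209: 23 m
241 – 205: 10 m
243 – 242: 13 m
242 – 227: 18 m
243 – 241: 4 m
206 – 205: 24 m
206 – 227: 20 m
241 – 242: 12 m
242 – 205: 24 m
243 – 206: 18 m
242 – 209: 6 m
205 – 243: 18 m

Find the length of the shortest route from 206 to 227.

20 m

Candidate routes:
206–209–227: 20+11 = 31
206–227: 20 = 20
206–205–227: 24+2 = 26
206–241–205–227: 19+10+2 = 31
The minimum is 20 m via 206–227.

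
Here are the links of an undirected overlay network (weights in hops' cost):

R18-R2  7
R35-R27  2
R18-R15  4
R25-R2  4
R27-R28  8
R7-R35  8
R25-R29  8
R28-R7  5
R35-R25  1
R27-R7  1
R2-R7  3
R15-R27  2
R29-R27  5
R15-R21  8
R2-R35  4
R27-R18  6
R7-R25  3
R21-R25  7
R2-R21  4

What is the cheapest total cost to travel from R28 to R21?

12 hops' cost

Enumerating some paths:
R28 - R7 - R2 - R21: 5+3+4 = 12
R28 - R7 - R25 - R21: 5+3+7 = 15
The minimum is 12 hops' cost via R28 - R7 - R2 - R21.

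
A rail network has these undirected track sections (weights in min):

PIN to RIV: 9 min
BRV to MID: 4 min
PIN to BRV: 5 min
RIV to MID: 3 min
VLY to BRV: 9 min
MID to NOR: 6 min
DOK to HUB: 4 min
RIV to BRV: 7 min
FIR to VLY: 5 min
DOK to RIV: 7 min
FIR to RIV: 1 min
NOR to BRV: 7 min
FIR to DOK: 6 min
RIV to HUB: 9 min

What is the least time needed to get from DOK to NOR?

16 min

Compare a few routes:
DOK - RIV - MID - BRV - NOR: 7+3+4+7 = 21
DOK - FIR - RIV - BRV - NOR: 6+1+7+7 = 21
DOK - FIR - RIV - MID - BRV - NOR: 6+1+3+4+7 = 21
DOK - RIV - MID - NOR: 7+3+6 = 16
The minimum is 16 min via DOK - RIV - MID - NOR.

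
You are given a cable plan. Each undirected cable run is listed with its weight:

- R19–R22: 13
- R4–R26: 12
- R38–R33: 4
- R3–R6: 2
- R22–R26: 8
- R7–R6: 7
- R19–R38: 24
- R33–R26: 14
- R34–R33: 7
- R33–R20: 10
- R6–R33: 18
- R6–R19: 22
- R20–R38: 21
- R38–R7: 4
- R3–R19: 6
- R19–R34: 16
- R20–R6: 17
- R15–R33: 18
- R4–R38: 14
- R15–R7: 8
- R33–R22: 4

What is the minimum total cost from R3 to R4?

Running Dijkstra from R3:
R3: 0
R6: 2  (via R3)
R19: 6  (via R3)
R7: 9  (via R6)
R38: 13  (via R7)
R33: 17  (via R38)
R15: 17  (via R7)
R22: 19  (via R19)
R20: 19  (via R6)
R34: 22  (via R19)
R4: 27  (via R38)
Shortest route: R3–R6–R7–R38–R4 = 27.

27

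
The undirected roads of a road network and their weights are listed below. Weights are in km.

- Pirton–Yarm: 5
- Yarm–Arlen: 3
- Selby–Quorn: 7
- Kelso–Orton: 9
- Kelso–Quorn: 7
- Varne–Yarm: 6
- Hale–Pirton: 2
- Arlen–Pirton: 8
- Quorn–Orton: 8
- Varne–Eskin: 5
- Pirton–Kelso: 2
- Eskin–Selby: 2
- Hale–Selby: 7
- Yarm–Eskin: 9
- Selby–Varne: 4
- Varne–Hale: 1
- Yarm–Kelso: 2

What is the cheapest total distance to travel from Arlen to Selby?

Compare a few routes:
Arlen → Yarm → Kelso → Pirton → Hale → Varne → Selby: 3+2+2+2+1+4 = 14
Arlen → Yarm → Varne → Selby: 3+6+4 = 13
The minimum is 13 km via Arlen → Yarm → Varne → Selby.

13 km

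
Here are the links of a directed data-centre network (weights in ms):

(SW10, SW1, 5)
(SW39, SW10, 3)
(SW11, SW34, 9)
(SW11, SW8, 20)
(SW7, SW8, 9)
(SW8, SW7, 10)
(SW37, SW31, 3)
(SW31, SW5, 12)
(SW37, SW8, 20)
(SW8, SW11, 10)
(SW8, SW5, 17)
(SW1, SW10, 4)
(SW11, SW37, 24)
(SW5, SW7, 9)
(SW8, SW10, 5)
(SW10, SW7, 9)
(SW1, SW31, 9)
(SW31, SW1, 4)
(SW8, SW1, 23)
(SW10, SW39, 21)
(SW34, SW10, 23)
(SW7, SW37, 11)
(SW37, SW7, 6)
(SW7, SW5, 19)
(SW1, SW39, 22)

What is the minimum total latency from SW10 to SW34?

37 ms

Enumerating some paths:
SW10 - SW1 - SW31 - SW5 - SW7 - SW8 - SW11 - SW34: 5+9+12+9+9+10+9 = 63
SW10 - SW7 - SW37 - SW8 - SW11 - SW34: 9+11+20+10+9 = 59
SW10 - SW7 - SW8 - SW11 - SW34: 9+9+10+9 = 37
SW10 - SW1 - SW31 - SW5 - SW7 - SW37 - SW8 - SW11 - SW34: 5+9+12+9+11+20+10+9 = 85
The minimum is 37 ms via SW10 - SW7 - SW8 - SW11 - SW34.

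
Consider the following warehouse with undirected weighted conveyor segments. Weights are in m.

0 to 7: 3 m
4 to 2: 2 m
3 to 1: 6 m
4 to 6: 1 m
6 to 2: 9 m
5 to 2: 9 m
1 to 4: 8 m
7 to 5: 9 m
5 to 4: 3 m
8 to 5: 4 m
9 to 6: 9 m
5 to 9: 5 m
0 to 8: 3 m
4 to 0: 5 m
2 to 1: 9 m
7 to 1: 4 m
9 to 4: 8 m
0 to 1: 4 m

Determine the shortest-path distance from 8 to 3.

Candidate routes:
8–5–4–1–3: 4+3+8+6 = 21
8–0–1–3: 3+4+6 = 13
8–0–7–1–3: 3+3+4+6 = 16
The minimum is 13 m via 8–0–1–3.

13 m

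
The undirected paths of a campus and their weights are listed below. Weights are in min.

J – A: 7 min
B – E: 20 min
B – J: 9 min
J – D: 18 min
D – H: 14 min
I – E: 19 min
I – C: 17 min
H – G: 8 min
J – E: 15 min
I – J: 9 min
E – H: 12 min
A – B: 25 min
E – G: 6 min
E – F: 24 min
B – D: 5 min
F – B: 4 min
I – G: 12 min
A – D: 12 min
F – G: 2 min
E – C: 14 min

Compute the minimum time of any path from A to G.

22 min

Compare a few routes:
A–D–B–F–G: 12+5+4+2 = 23
A–J–E–G: 7+15+6 = 28
A–J–B–F–G: 7+9+4+2 = 22
Cheapest is A–J–B–F–G at 22 min.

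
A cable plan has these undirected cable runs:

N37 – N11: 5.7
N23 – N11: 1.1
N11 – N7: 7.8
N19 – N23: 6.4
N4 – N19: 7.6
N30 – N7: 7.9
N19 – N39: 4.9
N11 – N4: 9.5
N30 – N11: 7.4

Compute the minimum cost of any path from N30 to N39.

19.8

Enumerating some paths:
N30 - N11 - N23 - N19 - N39: 7.4+1.1+6.4+4.9 = 19.8
N30 - N7 - N11 - N23 - N19 - N39: 7.9+7.8+1.1+6.4+4.9 = 28.1
N30 - N11 - N4 - N19 - N39: 7.4+9.5+7.6+4.9 = 29.4
Cheapest is N30 - N11 - N23 - N19 - N39 at 19.8.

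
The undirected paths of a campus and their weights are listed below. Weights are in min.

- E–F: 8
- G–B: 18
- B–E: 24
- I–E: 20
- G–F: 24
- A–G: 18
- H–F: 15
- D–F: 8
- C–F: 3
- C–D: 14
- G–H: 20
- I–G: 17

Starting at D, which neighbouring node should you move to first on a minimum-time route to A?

Candidate routes:
D → C → F → G → A: 14+3+24+18 = 59
D → F → G → A: 8+24+18 = 50
D → F → H → G → A: 8+15+20+18 = 61
D → C → F → H → G → A: 14+3+15+20+18 = 70
The minimum is 50 min via D → F → G → A.
So from D the first move is to F.

F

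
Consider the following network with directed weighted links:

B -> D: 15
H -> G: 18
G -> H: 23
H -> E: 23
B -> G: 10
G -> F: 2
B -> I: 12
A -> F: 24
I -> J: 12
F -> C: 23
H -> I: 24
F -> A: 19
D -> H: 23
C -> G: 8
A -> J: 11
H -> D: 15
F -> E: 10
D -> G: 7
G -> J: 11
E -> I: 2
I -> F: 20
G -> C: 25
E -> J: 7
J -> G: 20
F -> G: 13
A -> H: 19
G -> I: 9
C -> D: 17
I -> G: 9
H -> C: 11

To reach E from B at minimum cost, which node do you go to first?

Compare a few routes:
B–I–G–F–E: 12+9+2+10 = 33
B–G–F–E: 10+2+10 = 22
The minimum is 22 via B–G–F–E.
So from B the first move is to G.

G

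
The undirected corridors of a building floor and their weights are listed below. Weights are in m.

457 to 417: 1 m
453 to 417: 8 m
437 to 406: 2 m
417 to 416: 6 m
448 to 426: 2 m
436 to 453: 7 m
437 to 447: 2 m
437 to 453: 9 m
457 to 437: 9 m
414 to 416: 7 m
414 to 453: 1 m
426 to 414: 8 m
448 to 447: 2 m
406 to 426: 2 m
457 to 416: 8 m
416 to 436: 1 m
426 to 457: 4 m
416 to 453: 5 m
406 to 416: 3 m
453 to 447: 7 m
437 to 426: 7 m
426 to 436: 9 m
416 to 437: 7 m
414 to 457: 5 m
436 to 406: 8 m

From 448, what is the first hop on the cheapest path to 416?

Compare a few routes:
448 - 426 - 436 - 416: 2+9+1 = 12
448 - 447 - 437 - 416: 2+2+7 = 11
448 - 426 - 406 - 416: 2+2+3 = 7
448 - 447 - 437 - 406 - 416: 2+2+2+3 = 9
The minimum is 7 m via 448 - 426 - 406 - 416.
So from 448 the first move is to 426.

426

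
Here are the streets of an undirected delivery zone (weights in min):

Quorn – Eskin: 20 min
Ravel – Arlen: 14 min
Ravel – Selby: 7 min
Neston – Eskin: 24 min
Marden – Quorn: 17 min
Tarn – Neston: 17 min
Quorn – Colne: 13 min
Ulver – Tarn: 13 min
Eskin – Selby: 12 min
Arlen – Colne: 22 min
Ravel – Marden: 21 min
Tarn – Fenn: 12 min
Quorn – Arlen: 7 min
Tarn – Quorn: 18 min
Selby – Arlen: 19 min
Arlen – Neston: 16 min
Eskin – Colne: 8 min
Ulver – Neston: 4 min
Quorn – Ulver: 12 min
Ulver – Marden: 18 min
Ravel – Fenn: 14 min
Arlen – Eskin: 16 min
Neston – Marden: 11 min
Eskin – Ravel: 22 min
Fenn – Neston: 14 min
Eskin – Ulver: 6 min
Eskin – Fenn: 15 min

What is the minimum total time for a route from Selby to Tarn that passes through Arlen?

44 min

Shortest Selby→Arlen: Selby–Arlen = 19
Shortest Arlen→Tarn: Arlen–Quorn–Tarn = 25
Total via Arlen: 19 + 25 = 44 min.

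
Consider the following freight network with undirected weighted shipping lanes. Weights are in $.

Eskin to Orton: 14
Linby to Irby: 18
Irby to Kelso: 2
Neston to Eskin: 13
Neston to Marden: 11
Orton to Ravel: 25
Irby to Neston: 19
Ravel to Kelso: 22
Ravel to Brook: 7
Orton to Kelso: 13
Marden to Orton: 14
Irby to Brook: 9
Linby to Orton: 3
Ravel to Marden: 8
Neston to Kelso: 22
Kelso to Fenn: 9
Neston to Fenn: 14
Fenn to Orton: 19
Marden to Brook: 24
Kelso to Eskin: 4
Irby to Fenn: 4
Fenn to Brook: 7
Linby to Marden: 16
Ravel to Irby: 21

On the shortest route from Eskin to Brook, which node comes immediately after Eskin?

Candidate routes:
Eskin → Kelso → Irby → Fenn → Brook: 4+2+4+7 = 17
Eskin → Kelso → Fenn → Brook: 4+9+7 = 20
Eskin → Kelso → Irby → Brook: 4+2+9 = 15
Cheapest is Eskin → Kelso → Irby → Brook at $15.
So from Eskin the first move is to Kelso.

Kelso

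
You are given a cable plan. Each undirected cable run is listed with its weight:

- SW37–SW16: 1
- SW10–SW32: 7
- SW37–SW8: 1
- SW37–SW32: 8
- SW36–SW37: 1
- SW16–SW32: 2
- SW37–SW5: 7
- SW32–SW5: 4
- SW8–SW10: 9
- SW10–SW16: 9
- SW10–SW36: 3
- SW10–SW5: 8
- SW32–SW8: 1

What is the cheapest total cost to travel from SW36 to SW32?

3

Candidate routes:
SW36 → SW37 → SW8 → SW32: 1+1+1 = 3
SW36 → SW37 → SW16 → SW32: 1+1+2 = 4
Cheapest is SW36 → SW37 → SW8 → SW32 at 3.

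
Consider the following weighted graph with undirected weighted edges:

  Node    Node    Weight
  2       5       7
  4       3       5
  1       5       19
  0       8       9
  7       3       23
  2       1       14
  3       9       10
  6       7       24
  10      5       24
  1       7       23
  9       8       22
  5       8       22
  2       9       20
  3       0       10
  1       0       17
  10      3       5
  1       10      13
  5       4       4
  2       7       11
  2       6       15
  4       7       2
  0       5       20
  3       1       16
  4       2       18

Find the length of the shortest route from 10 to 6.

Enumerating some paths:
10–3–4–2–6: 5+5+18+15 = 43
10–1–2–6: 13+14+15 = 42
10–3–4–7–2–6: 5+5+2+11+15 = 38
10–3–4–7–6: 5+5+2+24 = 36
Cheapest is 10–3–4–7–6 at 36.

36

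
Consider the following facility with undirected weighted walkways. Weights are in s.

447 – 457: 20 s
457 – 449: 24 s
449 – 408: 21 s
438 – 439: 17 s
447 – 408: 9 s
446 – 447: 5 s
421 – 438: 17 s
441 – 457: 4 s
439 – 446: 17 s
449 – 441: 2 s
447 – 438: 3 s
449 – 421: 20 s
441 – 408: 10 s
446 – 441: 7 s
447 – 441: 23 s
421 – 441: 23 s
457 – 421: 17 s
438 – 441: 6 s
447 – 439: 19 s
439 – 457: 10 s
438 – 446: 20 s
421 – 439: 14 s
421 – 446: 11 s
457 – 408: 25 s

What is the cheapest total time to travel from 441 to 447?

Settle nodes by increasing distance from 441:
441: 0
449: 2  (via 441)
457: 4  (via 441)
438: 6  (via 441)
446: 7  (via 441)
447: 9  (via 438)
Shortest route: 441–438–447 = 9 s.

9 s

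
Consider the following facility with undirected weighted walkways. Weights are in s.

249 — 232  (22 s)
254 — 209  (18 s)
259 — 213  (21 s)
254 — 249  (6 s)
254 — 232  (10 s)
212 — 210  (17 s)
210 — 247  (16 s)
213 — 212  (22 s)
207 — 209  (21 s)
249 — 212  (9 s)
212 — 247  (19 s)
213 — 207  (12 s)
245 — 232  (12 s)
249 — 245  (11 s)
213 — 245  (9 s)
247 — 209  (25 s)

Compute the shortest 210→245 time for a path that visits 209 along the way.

Shortest 210→209: 210 → 247 → 209 = 41
Shortest 209→245: 209 → 254 → 249 → 245 = 35
Total via 209: 41 + 35 = 76 s.

76 s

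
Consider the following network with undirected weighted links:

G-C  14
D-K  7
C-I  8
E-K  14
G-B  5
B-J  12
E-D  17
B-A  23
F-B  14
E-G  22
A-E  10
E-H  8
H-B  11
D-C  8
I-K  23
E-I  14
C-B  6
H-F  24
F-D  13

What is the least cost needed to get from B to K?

21

Running Dijkstra from B:
B: 0
G: 5  (via B)
C: 6  (via B)
H: 11  (via B)
J: 12  (via B)
D: 14  (via C)
F: 14  (via B)
I: 14  (via C)
E: 19  (via H)
K: 21  (via D)
Shortest route: B–C–D–K = 21.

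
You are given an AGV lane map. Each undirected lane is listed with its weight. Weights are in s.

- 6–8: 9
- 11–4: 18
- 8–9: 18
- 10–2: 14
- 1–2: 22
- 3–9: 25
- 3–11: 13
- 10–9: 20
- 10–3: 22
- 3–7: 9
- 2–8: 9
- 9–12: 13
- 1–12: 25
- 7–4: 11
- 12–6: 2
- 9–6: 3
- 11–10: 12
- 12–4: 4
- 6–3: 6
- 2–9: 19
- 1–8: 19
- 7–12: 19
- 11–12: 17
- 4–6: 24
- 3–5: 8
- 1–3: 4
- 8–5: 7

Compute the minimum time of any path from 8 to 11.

28 s

Candidate routes:
8 - 2 - 10 - 11: 9+14+12 = 35
8 - 6 - 12 - 11: 9+2+17 = 28
8 - 1 - 3 - 11: 19+4+13 = 36
8 - 6 - 12 - 4 - 11: 9+2+4+18 = 33
The minimum is 28 s via 8 - 6 - 12 - 11.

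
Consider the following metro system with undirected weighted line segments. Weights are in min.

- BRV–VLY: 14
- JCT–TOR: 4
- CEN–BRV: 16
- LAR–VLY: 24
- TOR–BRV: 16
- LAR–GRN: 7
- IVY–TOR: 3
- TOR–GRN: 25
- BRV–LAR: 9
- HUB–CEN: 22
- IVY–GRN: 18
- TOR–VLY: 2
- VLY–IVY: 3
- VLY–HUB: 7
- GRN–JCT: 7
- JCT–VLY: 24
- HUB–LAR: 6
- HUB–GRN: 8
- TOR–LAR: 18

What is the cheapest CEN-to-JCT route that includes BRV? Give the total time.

Best CEN to BRV: CEN → BRV costing 16
Best BRV to JCT: BRV → TOR → JCT costing 20
Total via BRV: 16 + 20 = 36 min.

36 min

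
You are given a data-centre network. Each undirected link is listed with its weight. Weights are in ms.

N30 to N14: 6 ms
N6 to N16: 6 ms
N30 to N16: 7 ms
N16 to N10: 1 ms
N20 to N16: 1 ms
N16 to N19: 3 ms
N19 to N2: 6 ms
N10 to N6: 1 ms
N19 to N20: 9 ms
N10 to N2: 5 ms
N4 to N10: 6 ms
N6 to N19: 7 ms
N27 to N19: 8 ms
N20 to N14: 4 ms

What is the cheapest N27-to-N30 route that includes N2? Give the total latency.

Shortest N27→N2: N27–N19–N2 = 14
Best N2 to N30: N2–N10–N16–N30 costing 13
Total via N2: 14 + 13 = 27 ms.

27 ms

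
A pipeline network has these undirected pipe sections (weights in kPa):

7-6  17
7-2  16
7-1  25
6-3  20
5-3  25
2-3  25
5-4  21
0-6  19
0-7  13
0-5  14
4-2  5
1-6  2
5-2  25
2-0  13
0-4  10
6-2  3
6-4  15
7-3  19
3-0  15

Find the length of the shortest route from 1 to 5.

30 kPa

Shortest distances from 1:
1: 0
6: 2  (via 1)
2: 5  (via 6)
4: 10  (via 2)
0: 18  (via 2)
7: 19  (via 6)
3: 22  (via 6)
5: 30  (via 2)
Shortest route: 1 → 6 → 2 → 5 = 30 kPa.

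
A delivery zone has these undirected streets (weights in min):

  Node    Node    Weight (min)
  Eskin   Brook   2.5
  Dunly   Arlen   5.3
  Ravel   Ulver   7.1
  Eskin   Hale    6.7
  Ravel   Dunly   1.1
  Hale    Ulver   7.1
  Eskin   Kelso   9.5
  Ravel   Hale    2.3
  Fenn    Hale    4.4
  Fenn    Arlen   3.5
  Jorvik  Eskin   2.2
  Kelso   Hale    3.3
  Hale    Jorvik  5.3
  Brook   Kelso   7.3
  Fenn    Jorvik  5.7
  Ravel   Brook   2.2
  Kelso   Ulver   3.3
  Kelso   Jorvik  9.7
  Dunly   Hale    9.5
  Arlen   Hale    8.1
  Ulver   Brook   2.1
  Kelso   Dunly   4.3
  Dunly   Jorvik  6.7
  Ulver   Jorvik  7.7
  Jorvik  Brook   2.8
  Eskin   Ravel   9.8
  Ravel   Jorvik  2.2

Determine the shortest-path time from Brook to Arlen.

Candidate routes:
Brook–Ravel–Hale–Fenn–Arlen: 2.2+2.3+4.4+3.5 = 12.4
Brook–Ravel–Dunly–Arlen: 2.2+1.1+5.3 = 8.6
Brook–Jorvik–Fenn–Arlen: 2.8+5.7+3.5 = 12
Brook–Jorvik–Ravel–Dunly–Arlen: 2.8+2.2+1.1+5.3 = 11.4
Cheapest is Brook–Ravel–Dunly–Arlen at 8.6 min.

8.6 min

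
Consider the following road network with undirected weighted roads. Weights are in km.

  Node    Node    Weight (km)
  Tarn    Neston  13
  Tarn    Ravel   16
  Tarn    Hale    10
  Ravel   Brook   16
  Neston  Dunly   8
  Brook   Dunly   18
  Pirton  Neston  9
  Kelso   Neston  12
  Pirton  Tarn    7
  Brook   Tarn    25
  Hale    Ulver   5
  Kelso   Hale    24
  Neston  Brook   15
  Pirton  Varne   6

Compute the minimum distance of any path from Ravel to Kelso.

41 km

Settle nodes by increasing distance from Ravel:
Ravel: 0
Tarn: 16  (via Ravel)
Brook: 16  (via Ravel)
Pirton: 23  (via Tarn)
Hale: 26  (via Tarn)
Varne: 29  (via Pirton)
Neston: 29  (via Tarn)
Ulver: 31  (via Hale)
Dunly: 34  (via Brook)
Kelso: 41  (via Neston)
Shortest route: Ravel–Tarn–Neston–Kelso = 41 km.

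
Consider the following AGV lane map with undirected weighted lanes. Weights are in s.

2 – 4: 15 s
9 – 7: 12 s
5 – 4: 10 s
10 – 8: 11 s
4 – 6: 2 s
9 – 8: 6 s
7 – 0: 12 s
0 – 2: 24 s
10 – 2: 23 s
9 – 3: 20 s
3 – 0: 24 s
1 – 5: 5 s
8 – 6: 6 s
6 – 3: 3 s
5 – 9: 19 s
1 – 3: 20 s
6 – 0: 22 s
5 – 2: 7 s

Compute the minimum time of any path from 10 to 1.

34 s

Compare a few routes:
10 - 2 - 5 - 1: 23+7+5 = 35
10 - 8 - 6 - 4 - 5 - 1: 11+6+2+10+5 = 34
The minimum is 34 s via 10 - 8 - 6 - 4 - 5 - 1.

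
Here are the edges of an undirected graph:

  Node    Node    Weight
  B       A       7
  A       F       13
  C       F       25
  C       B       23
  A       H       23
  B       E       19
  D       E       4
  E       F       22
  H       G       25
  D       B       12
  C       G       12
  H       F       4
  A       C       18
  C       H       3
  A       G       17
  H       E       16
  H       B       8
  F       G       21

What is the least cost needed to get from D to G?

35

Running Dijkstra from D:
D: 0
E: 4  (via D)
B: 12  (via D)
A: 19  (via B)
H: 20  (via E)
C: 23  (via H)
F: 24  (via H)
G: 35  (via C)
Shortest route: D → E → H → C → G = 35.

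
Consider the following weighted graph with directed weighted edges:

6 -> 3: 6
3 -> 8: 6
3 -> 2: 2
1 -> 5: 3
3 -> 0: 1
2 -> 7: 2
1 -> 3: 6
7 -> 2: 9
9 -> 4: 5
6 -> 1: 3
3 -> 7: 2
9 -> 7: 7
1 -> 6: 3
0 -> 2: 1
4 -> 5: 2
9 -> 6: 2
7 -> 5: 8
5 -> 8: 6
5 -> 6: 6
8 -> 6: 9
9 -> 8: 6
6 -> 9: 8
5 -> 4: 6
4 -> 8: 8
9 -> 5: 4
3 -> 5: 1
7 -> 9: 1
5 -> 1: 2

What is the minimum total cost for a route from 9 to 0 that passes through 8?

22

Shortest 9→8: 9–8 = 6
Best 8 to 0: 8–6–3–0 costing 16
Total via 8: 6 + 16 = 22.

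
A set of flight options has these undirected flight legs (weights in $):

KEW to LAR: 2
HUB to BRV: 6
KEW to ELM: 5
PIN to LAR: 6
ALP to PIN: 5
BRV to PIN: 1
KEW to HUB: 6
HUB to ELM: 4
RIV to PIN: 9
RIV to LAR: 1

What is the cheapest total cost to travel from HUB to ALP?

$12

Settle nodes by increasing distance from HUB:
HUB: 0
ELM: 4  (via HUB)
BRV: 6  (via HUB)
KEW: 6  (via HUB)
PIN: 7  (via BRV)
LAR: 8  (via KEW)
RIV: 9  (via LAR)
ALP: 12  (via PIN)
Shortest route: HUB → BRV → PIN → ALP = $12.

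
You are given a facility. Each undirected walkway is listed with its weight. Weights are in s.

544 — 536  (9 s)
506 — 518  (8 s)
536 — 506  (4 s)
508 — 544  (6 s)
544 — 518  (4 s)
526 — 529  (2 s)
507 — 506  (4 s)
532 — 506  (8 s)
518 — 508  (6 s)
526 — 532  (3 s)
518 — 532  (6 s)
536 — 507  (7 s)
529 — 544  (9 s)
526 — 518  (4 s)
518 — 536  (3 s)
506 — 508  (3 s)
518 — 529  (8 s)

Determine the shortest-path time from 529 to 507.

Running Dijkstra from 529:
529: 0
526: 2  (via 529)
532: 5  (via 526)
518: 6  (via 526)
536: 9  (via 518)
544: 9  (via 529)
508: 12  (via 518)
506: 13  (via 532)
507: 16  (via 536)
Shortest route: 529 → 526 → 518 → 536 → 507 = 16 s.

16 s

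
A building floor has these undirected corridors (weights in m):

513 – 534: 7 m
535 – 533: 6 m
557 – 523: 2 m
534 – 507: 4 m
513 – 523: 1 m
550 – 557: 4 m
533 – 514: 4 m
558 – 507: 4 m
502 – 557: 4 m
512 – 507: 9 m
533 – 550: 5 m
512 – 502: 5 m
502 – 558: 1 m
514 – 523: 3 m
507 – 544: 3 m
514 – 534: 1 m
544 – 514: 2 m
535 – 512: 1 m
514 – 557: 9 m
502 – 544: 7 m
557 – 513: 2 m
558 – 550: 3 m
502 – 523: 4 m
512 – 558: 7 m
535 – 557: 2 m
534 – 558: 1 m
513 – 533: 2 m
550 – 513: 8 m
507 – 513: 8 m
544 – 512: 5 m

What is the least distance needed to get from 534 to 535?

Shortest distances from 534:
534: 0
514: 1  (via 534)
558: 1  (via 534)
502: 2  (via 558)
544: 3  (via 514)
550: 4  (via 558)
507: 4  (via 534)
523: 4  (via 514)
533: 5  (via 514)
513: 5  (via 523)
557: 6  (via 502)
512: 7  (via 502)
535: 8  (via 557)
Shortest route: 534–558–502–557–535 = 8 m.

8 m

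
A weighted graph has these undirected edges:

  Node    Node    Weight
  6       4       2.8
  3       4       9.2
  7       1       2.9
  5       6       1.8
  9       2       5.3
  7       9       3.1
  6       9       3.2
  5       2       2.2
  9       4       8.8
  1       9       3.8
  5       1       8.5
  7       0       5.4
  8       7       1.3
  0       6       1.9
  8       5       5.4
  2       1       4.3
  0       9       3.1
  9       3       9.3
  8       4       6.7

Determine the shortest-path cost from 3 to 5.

Enumerating some paths:
3 - 9 - 2 - 5: 9.3+5.3+2.2 = 16.8
3 - 9 - 0 - 6 - 5: 9.3+3.1+1.9+1.8 = 16.1
3 - 9 - 6 - 5: 9.3+3.2+1.8 = 14.3
3 - 4 - 6 - 5: 9.2+2.8+1.8 = 13.8
The minimum is 13.8 via 3 - 4 - 6 - 5.

13.8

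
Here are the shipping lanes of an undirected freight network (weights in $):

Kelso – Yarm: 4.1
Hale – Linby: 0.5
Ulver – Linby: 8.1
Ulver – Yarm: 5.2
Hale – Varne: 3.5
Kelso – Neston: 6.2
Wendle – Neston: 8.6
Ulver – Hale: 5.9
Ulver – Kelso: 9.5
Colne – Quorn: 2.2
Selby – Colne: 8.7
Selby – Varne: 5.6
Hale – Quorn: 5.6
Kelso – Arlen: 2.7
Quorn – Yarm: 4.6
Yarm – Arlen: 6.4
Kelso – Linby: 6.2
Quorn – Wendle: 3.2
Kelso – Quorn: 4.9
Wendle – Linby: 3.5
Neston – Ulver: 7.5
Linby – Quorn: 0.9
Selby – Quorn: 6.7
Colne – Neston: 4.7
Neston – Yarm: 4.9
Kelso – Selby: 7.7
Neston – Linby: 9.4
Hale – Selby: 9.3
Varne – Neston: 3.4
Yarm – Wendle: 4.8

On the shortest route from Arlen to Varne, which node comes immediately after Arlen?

Kelso

Candidate routes:
Arlen–Kelso–Neston–Varne: 2.7+6.2+3.4 = 12.3
Arlen–Kelso–Linby–Hale–Varne: 2.7+6.2+0.5+3.5 = 12.9
Arlen–Kelso–Quorn–Linby–Hale–Varne: 2.7+4.9+0.9+0.5+3.5 = 12.5
The minimum is $12.3 via Arlen–Kelso–Neston–Varne.
So from Arlen the first move is to Kelso.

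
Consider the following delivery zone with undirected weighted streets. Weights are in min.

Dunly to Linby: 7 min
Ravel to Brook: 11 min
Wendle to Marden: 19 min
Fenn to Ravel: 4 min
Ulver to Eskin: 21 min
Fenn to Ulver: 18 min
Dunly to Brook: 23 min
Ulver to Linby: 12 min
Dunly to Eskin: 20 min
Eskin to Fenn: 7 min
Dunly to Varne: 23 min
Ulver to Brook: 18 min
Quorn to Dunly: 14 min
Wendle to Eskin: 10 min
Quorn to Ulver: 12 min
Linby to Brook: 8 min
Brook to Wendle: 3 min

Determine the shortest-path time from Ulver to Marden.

40 min

Enumerating some paths:
Ulver → Linby → Brook → Wendle → Marden: 12+8+3+19 = 42
Ulver → Brook → Wendle → Marden: 18+3+19 = 40
Ulver → Eskin → Wendle → Marden: 21+10+19 = 50
Ulver → Fenn → Eskin → Wendle → Marden: 18+7+10+19 = 54
The minimum is 40 min via Ulver → Brook → Wendle → Marden.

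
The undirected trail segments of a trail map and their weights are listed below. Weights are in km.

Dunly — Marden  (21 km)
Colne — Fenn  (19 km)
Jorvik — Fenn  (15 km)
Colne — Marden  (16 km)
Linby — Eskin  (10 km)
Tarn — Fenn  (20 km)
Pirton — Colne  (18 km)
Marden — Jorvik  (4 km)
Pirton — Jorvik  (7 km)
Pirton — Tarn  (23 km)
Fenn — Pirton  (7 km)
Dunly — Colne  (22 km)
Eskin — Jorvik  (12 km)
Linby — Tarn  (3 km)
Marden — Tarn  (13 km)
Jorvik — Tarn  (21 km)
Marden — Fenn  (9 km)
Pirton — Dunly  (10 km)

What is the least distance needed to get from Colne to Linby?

Settle nodes by increasing distance from Colne:
Colne: 0
Marden: 16  (via Colne)
Pirton: 18  (via Colne)
Fenn: 19  (via Colne)
Jorvik: 20  (via Marden)
Dunly: 22  (via Colne)
Tarn: 29  (via Marden)
Linby: 32  (via Tarn)
Shortest route: Colne → Marden → Tarn → Linby = 32 km.

32 km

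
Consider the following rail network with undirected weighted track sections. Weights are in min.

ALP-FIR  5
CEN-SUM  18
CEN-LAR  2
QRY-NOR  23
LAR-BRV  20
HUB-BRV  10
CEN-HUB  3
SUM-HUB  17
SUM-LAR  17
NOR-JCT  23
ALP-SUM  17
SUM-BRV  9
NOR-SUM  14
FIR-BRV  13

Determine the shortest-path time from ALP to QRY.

54 min

Settle nodes by increasing distance from ALP:
ALP: 0
FIR: 5  (via ALP)
SUM: 17  (via ALP)
BRV: 18  (via FIR)
HUB: 28  (via BRV)
CEN: 31  (via HUB)
NOR: 31  (via SUM)
LAR: 33  (via CEN)
QRY: 54  (via NOR)
Shortest route: ALP → SUM → NOR → QRY = 54 min.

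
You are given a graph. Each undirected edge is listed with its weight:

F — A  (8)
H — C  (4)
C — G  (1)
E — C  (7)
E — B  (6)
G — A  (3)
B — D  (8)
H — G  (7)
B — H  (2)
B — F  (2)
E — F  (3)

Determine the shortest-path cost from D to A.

18

Running Dijkstra from D:
D: 0
B: 8  (via D)
F: 10  (via B)
H: 10  (via B)
E: 13  (via F)
C: 14  (via H)
G: 15  (via C)
A: 18  (via F)
Shortest route: D → B → F → A = 18.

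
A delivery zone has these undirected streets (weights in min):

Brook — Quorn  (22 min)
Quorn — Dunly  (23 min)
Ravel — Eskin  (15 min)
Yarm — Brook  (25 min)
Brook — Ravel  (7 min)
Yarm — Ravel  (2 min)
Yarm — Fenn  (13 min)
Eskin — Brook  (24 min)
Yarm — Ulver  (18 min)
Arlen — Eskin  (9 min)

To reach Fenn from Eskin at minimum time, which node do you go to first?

Compare a few routes:
Eskin → Brook → Yarm → Fenn: 24+25+13 = 62
Eskin → Brook → Ravel → Yarm → Fenn: 24+7+2+13 = 46
Eskin → Ravel → Brook → Yarm → Fenn: 15+7+25+13 = 60
Eskin → Ravel → Yarm → Fenn: 15+2+13 = 30
The minimum is 30 min via Eskin → Ravel → Yarm → Fenn.
So from Eskin the first move is to Ravel.

Ravel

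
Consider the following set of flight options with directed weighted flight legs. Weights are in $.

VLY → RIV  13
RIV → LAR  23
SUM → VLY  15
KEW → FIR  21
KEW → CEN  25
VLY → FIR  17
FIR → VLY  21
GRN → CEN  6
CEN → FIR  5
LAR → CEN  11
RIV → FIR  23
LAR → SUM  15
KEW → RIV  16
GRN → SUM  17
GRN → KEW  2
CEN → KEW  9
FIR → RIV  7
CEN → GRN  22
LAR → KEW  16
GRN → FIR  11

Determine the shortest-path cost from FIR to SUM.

Candidate routes:
FIR - VLY - RIV - LAR - SUM: 21+13+23+15 = 72
FIR - RIV - LAR - CEN - GRN - SUM: 7+23+11+22+17 = 80
FIR - VLY - RIV - LAR - CEN - GRN - SUM: 21+13+23+11+22+17 = 107
FIR - RIV - LAR - SUM: 7+23+15 = 45
The minimum is $45 via FIR - RIV - LAR - SUM.

$45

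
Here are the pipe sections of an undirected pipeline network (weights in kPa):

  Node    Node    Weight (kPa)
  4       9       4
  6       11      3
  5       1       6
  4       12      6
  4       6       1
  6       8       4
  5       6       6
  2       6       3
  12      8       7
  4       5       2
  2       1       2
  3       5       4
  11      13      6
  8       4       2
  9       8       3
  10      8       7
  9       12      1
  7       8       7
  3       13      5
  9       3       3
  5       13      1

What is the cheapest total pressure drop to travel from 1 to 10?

15 kPa

Shortest distances from 1:
1: 0
2: 2  (via 1)
6: 5  (via 2)
4: 6  (via 6)
5: 6  (via 1)
13: 7  (via 5)
8: 8  (via 4)
11: 8  (via 6)
3: 10  (via 5)
9: 10  (via 4)
12: 11  (via 9)
7: 15  (via 8)
10: 15  (via 8)
Shortest route: 1–2–6–4–8–10 = 15 kPa.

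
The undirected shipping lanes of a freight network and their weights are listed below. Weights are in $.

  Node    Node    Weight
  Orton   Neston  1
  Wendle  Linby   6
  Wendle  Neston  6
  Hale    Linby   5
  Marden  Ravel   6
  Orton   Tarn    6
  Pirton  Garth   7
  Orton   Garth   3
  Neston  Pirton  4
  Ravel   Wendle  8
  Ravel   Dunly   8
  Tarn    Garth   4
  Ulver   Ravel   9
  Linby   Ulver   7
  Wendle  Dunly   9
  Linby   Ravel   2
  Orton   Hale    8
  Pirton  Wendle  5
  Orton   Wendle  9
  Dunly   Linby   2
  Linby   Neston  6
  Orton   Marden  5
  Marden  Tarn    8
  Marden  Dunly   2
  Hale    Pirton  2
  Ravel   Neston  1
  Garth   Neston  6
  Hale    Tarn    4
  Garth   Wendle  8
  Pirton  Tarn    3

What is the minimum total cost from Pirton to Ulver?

$14

Running Dijkstra from Pirton:
Pirton: 0
Hale: 2  (via Pirton)
Tarn: 3  (via Pirton)
Neston: 4  (via Pirton)
Orton: 5  (via Neston)
Wendle: 5  (via Pirton)
Ravel: 5  (via Neston)
Garth: 7  (via Pirton)
Linby: 7  (via Hale)
Dunly: 9  (via Linby)
Marden: 10  (via Orton)
Ulver: 14  (via Ravel)
Shortest route: Pirton–Neston–Ravel–Ulver = $14.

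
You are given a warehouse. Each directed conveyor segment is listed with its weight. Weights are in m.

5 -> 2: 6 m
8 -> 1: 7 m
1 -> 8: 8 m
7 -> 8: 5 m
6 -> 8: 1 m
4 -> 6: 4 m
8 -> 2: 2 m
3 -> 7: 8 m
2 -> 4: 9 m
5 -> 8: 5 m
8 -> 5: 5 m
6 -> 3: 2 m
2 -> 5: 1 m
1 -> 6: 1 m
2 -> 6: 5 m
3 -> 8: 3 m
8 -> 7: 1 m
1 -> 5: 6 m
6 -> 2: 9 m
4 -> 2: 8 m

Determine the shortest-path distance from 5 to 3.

Compare a few routes:
5 → 2 → 6 → 3: 6+5+2 = 13
5 → 8 → 2 → 6 → 3: 5+2+5+2 = 14
5 → 8 → 1 → 6 → 3: 5+7+1+2 = 15
Cheapest is 5 → 2 → 6 → 3 at 13 m.

13 m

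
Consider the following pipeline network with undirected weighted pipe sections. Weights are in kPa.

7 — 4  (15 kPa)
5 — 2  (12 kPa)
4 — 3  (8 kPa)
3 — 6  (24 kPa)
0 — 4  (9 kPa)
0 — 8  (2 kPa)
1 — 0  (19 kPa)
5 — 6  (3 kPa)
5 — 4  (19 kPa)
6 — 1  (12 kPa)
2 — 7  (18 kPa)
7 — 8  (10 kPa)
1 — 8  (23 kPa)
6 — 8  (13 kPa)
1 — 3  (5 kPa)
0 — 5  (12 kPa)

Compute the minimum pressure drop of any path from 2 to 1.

Candidate routes:
2 - 5 - 6 - 3 - 1: 12+3+24+5 = 44
2 - 5 - 0 - 1: 12+12+19 = 43
2 - 5 - 4 - 3 - 1: 12+19+8+5 = 44
2 - 5 - 6 - 1: 12+3+12 = 27
Cheapest is 2 - 5 - 6 - 1 at 27 kPa.

27 kPa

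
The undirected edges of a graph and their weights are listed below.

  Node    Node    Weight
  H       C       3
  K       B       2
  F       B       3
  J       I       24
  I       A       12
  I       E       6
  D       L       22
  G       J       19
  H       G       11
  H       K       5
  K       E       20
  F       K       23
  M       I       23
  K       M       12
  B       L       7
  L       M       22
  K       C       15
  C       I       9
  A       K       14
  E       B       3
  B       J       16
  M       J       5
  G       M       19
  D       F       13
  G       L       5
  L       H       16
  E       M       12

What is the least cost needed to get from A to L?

Candidate routes:
A–K–B–L: 14+2+7 = 23
A–K–H–G–L: 14+5+11+5 = 35
A–I–E–B–L: 12+6+3+7 = 28
A–K–H–L: 14+5+16 = 35
Cheapest is A–K–B–L at 23.

23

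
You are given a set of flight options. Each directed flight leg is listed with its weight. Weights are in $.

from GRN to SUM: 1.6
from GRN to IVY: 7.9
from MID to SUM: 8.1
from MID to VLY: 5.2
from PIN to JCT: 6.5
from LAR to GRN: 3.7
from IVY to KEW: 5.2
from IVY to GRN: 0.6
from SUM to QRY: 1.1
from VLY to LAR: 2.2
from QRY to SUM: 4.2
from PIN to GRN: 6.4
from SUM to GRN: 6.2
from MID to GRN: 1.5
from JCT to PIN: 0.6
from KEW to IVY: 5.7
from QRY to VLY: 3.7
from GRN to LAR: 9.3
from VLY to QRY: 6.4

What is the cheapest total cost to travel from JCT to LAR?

$15.6

Running Dijkstra from JCT:
JCT: 0
PIN: 0.6  (via JCT)
GRN: 7  (via PIN)
SUM: 8.6  (via GRN)
QRY: 9.7  (via SUM)
VLY: 13.4  (via QRY)
IVY: 14.9  (via GRN)
LAR: 15.6  (via VLY)
Shortest route: JCT → PIN → GRN → SUM → QRY → VLY → LAR = $15.6.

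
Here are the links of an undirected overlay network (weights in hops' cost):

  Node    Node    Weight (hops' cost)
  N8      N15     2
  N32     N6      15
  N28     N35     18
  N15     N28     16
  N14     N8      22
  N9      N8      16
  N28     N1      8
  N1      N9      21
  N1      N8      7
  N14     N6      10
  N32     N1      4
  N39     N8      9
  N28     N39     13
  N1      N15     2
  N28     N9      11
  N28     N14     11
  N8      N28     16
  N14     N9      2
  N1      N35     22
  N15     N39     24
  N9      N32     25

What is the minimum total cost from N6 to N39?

32 hops' cost

Compare a few routes:
N6 → N32 → N1 → N15 → N8 → N39: 15+4+2+2+9 = 32
N6 → N14 → N28 → N39: 10+11+13 = 34
N6 → N32 → N1 → N8 → N39: 15+4+7+9 = 35
The minimum is 32 hops' cost via N6 → N32 → N1 → N15 → N8 → N39.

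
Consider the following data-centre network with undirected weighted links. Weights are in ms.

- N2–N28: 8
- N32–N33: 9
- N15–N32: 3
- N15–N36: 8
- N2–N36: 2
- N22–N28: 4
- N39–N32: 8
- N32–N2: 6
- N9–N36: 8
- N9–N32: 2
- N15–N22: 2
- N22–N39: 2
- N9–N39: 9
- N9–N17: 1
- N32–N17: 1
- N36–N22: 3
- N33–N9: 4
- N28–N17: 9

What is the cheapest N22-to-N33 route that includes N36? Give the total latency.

15 ms

Best N22 to N36: N22 → N36 costing 3
Best N36 to N33: N36 → N9 → N33 costing 12
Total via N36: 3 + 12 = 15 ms.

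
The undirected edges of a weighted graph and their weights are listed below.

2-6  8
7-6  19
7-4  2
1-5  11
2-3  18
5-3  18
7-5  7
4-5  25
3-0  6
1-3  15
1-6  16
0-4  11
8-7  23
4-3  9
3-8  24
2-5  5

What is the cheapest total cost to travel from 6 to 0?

Candidate routes:
6 - 7 - 4 - 0: 19+2+11 = 32
6 - 7 - 4 - 3 - 0: 19+2+9+6 = 36
6 - 2 - 5 - 7 - 4 - 0: 8+5+7+2+11 = 33
Cheapest is 6 - 7 - 4 - 0 at 32.

32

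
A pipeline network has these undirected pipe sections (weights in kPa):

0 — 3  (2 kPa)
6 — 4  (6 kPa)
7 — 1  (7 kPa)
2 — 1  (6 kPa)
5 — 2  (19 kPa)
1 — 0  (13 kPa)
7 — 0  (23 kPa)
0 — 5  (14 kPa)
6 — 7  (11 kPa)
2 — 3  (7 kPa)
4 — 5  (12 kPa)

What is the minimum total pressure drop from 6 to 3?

Running Dijkstra from 6:
6: 0
4: 6  (via 6)
7: 11  (via 6)
1: 18  (via 7)
5: 18  (via 4)
2: 24  (via 1)
0: 31  (via 1)
3: 31  (via 2)
Shortest route: 6 → 7 → 1 → 2 → 3 = 31 kPa.

31 kPa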